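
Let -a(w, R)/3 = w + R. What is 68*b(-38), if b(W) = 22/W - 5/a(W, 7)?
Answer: -76024/1767 ≈ -43.024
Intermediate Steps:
a(w, R) = -3*R - 3*w (a(w, R) = -3*(w + R) = -3*(R + w) = -3*R - 3*w)
b(W) = -5/(-21 - 3*W) + 22/W (b(W) = 22/W - 5/(-3*7 - 3*W) = 22/W - 5/(-21 - 3*W) = -5/(-21 - 3*W) + 22/W)
68*b(-38) = 68*((⅓)*(462 + 71*(-38))/(-38*(7 - 38))) = 68*((⅓)*(-1/38)*(462 - 2698)/(-31)) = 68*((⅓)*(-1/38)*(-1/31)*(-2236)) = 68*(-1118/1767) = -76024/1767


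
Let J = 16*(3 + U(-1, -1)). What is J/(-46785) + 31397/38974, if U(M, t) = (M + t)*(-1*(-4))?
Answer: 294405313/364679718 ≈ 0.80730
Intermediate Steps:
U(M, t) = 4*M + 4*t (U(M, t) = (M + t)*4 = 4*M + 4*t)
J = -80 (J = 16*(3 + (4*(-1) + 4*(-1))) = 16*(3 + (-4 - 4)) = 16*(3 - 8) = 16*(-5) = -80)
J/(-46785) + 31397/38974 = -80/(-46785) + 31397/38974 = -80*(-1/46785) + 31397*(1/38974) = 16/9357 + 31397/38974 = 294405313/364679718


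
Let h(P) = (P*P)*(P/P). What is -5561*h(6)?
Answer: -200196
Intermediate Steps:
h(P) = P² (h(P) = P²*1 = P²)
-5561*h(6) = -5561*6² = -5561*36 = -200196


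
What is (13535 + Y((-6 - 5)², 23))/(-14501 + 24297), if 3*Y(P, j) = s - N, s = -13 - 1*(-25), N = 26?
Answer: 40591/29388 ≈ 1.3812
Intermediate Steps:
s = 12 (s = -13 + 25 = 12)
Y(P, j) = -14/3 (Y(P, j) = (12 - 1*26)/3 = (12 - 26)/3 = (⅓)*(-14) = -14/3)
(13535 + Y((-6 - 5)², 23))/(-14501 + 24297) = (13535 - 14/3)/(-14501 + 24297) = (40591/3)/9796 = (40591/3)*(1/9796) = 40591/29388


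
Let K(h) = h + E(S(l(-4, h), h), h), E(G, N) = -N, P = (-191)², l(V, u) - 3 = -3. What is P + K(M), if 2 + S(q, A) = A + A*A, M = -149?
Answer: 36481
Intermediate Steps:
l(V, u) = 0 (l(V, u) = 3 - 3 = 0)
P = 36481
S(q, A) = -2 + A + A² (S(q, A) = -2 + (A + A*A) = -2 + (A + A²) = -2 + A + A²)
K(h) = 0 (K(h) = h - h = 0)
P + K(M) = 36481 + 0 = 36481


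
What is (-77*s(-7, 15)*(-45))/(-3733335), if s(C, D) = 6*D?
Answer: -6930/82963 ≈ -0.083531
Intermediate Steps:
(-77*s(-7, 15)*(-45))/(-3733335) = (-462*15*(-45))/(-3733335) = (-77*90*(-45))*(-1/3733335) = -6930*(-45)*(-1/3733335) = 311850*(-1/3733335) = -6930/82963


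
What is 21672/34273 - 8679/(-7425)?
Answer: 13889999/7711425 ≈ 1.8012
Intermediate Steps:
21672/34273 - 8679/(-7425) = 21672*(1/34273) - 8679*(-1/7425) = 21672/34273 + 263/225 = 13889999/7711425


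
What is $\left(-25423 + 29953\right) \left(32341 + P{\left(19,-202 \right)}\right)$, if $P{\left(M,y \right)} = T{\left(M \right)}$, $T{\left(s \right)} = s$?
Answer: $146590800$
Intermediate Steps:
$P{\left(M,y \right)} = M$
$\left(-25423 + 29953\right) \left(32341 + P{\left(19,-202 \right)}\right) = \left(-25423 + 29953\right) \left(32341 + 19\right) = 4530 \cdot 32360 = 146590800$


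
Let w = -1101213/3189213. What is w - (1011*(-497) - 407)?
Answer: 178196799661/354357 ≈ 5.0287e+5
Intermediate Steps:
w = -122357/354357 (w = -1101213*1/3189213 = -122357/354357 ≈ -0.34529)
w - (1011*(-497) - 407) = -122357/354357 - (1011*(-497) - 407) = -122357/354357 - (-502467 - 407) = -122357/354357 - 1*(-502874) = -122357/354357 + 502874 = 178196799661/354357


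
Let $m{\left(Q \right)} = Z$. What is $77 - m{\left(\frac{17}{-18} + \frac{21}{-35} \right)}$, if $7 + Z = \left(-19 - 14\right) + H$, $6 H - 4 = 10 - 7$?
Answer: $\frac{695}{6} \approx 115.83$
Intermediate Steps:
$H = \frac{7}{6}$ ($H = \frac{2}{3} + \frac{10 - 7}{6} = \frac{2}{3} + \frac{1}{6} \cdot 3 = \frac{2}{3} + \frac{1}{2} = \frac{7}{6} \approx 1.1667$)
$Z = - \frac{233}{6}$ ($Z = -7 + \left(\left(-19 - 14\right) + \frac{7}{6}\right) = -7 + \left(-33 + \frac{7}{6}\right) = -7 - \frac{191}{6} = - \frac{233}{6} \approx -38.833$)
$m{\left(Q \right)} = - \frac{233}{6}$
$77 - m{\left(\frac{17}{-18} + \frac{21}{-35} \right)} = 77 - - \frac{233}{6} = 77 + \frac{233}{6} = \frac{695}{6}$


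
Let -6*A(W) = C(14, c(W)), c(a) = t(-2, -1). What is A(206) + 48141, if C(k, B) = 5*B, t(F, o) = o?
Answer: 288851/6 ≈ 48142.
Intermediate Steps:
c(a) = -1
A(W) = 5/6 (A(W) = -5*(-1)/6 = -1/6*(-5) = 5/6)
A(206) + 48141 = 5/6 + 48141 = 288851/6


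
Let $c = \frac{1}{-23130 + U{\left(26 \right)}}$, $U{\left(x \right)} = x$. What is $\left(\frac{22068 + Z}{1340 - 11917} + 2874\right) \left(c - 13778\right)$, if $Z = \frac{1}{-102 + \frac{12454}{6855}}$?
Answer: $- \frac{6640636264046537489055}{167823255970048} \approx -3.9569 \cdot 10^{7}$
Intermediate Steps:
$Z = - \frac{6855}{686756}$ ($Z = \frac{1}{-102 + 12454 \cdot \frac{1}{6855}} = \frac{1}{-102 + \frac{12454}{6855}} = \frac{1}{- \frac{686756}{6855}} = - \frac{6855}{686756} \approx -0.0099817$)
$c = - \frac{1}{23104}$ ($c = \frac{1}{-23130 + 26} = \frac{1}{-23104} = - \frac{1}{23104} \approx -4.3283 \cdot 10^{-5}$)
$\left(\frac{22068 + Z}{1340 - 11917} + 2874\right) \left(c - 13778\right) = \left(\frac{22068 - \frac{6855}{686756}}{1340 - 11917} + 2874\right) \left(- \frac{1}{23104} - 13778\right) = \left(\frac{15155324553}{686756 \left(-10577\right)} + 2874\right) \left(- \frac{318326913}{23104}\right) = \left(\frac{15155324553}{686756} \left(- \frac{1}{10577}\right) + 2874\right) \left(- \frac{318326913}{23104}\right) = \left(- \frac{15155324553}{7263818212} + 2874\right) \left(- \frac{318326913}{23104}\right) = \frac{20861058216735}{7263818212} \left(- \frac{318326913}{23104}\right) = - \frac{6640636264046537489055}{167823255970048}$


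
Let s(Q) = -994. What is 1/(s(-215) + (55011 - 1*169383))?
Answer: -1/115366 ≈ -8.6681e-6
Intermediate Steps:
1/(s(-215) + (55011 - 1*169383)) = 1/(-994 + (55011 - 1*169383)) = 1/(-994 + (55011 - 169383)) = 1/(-994 - 114372) = 1/(-115366) = -1/115366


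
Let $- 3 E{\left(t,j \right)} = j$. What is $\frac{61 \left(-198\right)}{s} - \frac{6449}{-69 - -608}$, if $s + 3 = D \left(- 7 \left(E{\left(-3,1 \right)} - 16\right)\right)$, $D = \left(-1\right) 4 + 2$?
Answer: $\frac{15048071}{374605} \approx 40.171$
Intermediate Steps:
$E{\left(t,j \right)} = - \frac{j}{3}$
$D = -2$ ($D = -4 + 2 = -2$)
$s = - \frac{695}{3}$ ($s = -3 - 2 \left(- 7 \left(\left(- \frac{1}{3}\right) 1 - 16\right)\right) = -3 - 2 \left(- 7 \left(- \frac{1}{3} - 16\right)\right) = -3 - 2 \left(\left(-7\right) \left(- \frac{49}{3}\right)\right) = -3 - \frac{686}{3} = - \frac{695}{3} \approx -231.67$)
$\frac{61 \left(-198\right)}{s} - \frac{6449}{-69 - -608} = \frac{61 \left(-198\right)}{- \frac{695}{3}} - \frac{6449}{-69 - -608} = \left(-12078\right) \left(- \frac{3}{695}\right) - \frac{6449}{-69 + 608} = \frac{36234}{695} - \frac{6449}{539} = \frac{15048071}{374605}$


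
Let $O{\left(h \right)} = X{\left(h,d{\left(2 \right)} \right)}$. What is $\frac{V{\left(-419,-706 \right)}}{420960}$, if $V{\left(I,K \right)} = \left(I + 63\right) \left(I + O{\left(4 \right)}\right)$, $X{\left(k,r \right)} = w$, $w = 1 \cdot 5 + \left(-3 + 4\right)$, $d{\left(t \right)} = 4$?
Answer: $\frac{36757}{105240} \approx 0.34927$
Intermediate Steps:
$w = 6$ ($w = 5 + 1 = 6$)
$X{\left(k,r \right)} = 6$
$O{\left(h \right)} = 6$
$V{\left(I,K \right)} = \left(6 + I\right) \left(63 + I\right)$ ($V{\left(I,K \right)} = \left(I + 63\right) \left(I + 6\right) = \left(63 + I\right) \left(6 + I\right) = \left(6 + I\right) \left(63 + I\right)$)
$\frac{V{\left(-419,-706 \right)}}{420960} = \frac{378 + \left(-419\right)^{2} + 69 \left(-419\right)}{420960} = \left(378 + 175561 - 28911\right) \frac{1}{420960} = 147028 \cdot \frac{1}{420960} = \frac{36757}{105240}$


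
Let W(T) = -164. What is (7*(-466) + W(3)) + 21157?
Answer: 17731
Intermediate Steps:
(7*(-466) + W(3)) + 21157 = (7*(-466) - 164) + 21157 = (-3262 - 164) + 21157 = -3426 + 21157 = 17731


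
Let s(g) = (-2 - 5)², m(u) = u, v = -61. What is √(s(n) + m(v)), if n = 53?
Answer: 2*I*√3 ≈ 3.4641*I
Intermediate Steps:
s(g) = 49 (s(g) = (-7)² = 49)
√(s(n) + m(v)) = √(49 - 61) = √(-12) = 2*I*√3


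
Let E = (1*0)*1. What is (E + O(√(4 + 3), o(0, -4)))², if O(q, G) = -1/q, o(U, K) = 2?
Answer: ⅐ ≈ 0.14286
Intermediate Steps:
E = 0 (E = 0*1 = 0)
(E + O(√(4 + 3), o(0, -4)))² = (0 - 1/(√(4 + 3)))² = (0 - 1/(√7))² = (0 - √7/7)² = (-√7/7)² = ⅐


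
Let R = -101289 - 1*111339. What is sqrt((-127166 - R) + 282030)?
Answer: 2*sqrt(91873) ≈ 606.21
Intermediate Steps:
R = -212628 (R = -101289 - 111339 = -212628)
sqrt((-127166 - R) + 282030) = sqrt((-127166 - 1*(-212628)) + 282030) = sqrt((-127166 + 212628) + 282030) = sqrt(85462 + 282030) = sqrt(367492) = 2*sqrt(91873)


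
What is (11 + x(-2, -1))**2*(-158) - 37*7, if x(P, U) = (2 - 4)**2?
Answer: -35809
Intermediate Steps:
x(P, U) = 4 (x(P, U) = (-2)**2 = 4)
(11 + x(-2, -1))**2*(-158) - 37*7 = (11 + 4)**2*(-158) - 37*7 = 15**2*(-158) - 259 = 225*(-158) - 259 = -35550 - 259 = -35809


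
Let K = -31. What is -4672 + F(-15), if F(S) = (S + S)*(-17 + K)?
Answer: -3232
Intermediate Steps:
F(S) = -96*S (F(S) = (S + S)*(-17 - 31) = (2*S)*(-48) = -96*S)
-4672 + F(-15) = -4672 - 96*(-15) = -4672 + 1440 = -3232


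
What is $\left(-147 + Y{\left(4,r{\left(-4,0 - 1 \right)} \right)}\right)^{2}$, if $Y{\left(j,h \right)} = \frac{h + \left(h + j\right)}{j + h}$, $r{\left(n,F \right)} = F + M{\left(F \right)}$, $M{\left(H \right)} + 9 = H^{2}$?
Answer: $\frac{519841}{25} \approx 20794.0$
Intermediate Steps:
$M{\left(H \right)} = -9 + H^{2}$
$r{\left(n,F \right)} = -9 + F + F^{2}$ ($r{\left(n,F \right)} = F + \left(-9 + F^{2}\right) = -9 + F + F^{2}$)
$Y{\left(j,h \right)} = \frac{j + 2 h}{h + j}$
$\left(-147 + Y{\left(4,r{\left(-4,0 - 1 \right)} \right)}\right)^{2} = \left(-147 + \frac{4 + 2 \left(-9 + \left(0 - 1\right) + \left(0 - 1\right)^{2}\right)}{\left(-9 + \left(0 - 1\right) + \left(0 - 1\right)^{2}\right) + 4}\right)^{2} = \left(-147 + \frac{4 + 2 \left(-9 - 1 + \left(-1\right)^{2}\right)}{\left(-9 - 1 + \left(-1\right)^{2}\right) + 4}\right)^{2} = \left(-147 + \frac{4 + 2 \left(-9 - 1 + 1\right)}{\left(-9 - 1 + 1\right) + 4}\right)^{2} = \left(-147 + \frac{4 + 2 \left(-9\right)}{-9 + 4}\right)^{2} = \left(-147 + \frac{4 - 18}{-5}\right)^{2} = \left(-147 - - \frac{14}{5}\right)^{2} = \left(-147 + \frac{14}{5}\right)^{2} = \left(- \frac{721}{5}\right)^{2} = \frac{519841}{25}$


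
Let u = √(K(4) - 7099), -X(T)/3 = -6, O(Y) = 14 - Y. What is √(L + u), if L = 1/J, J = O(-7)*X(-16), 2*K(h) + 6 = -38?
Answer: √(42 + 15876*I*√7121)/126 ≈ 6.4957 + 6.4955*I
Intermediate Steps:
X(T) = 18 (X(T) = -3*(-6) = 18)
K(h) = -22 (K(h) = -3 + (½)*(-38) = -3 - 19 = -22)
J = 378 (J = (14 - 1*(-7))*18 = (14 + 7)*18 = 21*18 = 378)
L = 1/378 ≈ 0.0026455
u = I*√7121 (u = √(-22 - 7099) = √(-7121) = I*√7121 ≈ 84.386*I)
√(L + u) = √(1/378 + I*√7121)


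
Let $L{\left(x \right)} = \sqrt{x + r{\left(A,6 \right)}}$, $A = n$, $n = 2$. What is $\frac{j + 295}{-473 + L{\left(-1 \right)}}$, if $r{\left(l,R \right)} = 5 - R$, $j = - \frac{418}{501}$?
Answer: $- \frac{69709321}{112089231} - \frac{147377 i \sqrt{2}}{112089231} \approx -0.62191 - 0.0018594 i$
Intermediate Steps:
$A = 2$
$j = - \frac{418}{501}$ ($j = \left(-418\right) \frac{1}{501} = - \frac{418}{501} \approx -0.83433$)
$L{\left(x \right)} = \sqrt{-1 + x}$ ($L{\left(x \right)} = \sqrt{x + \left(5 - 6\right)} = \sqrt{x - 1} = \sqrt{-1 + x}$)
$\frac{j + 295}{-473 + L{\left(-1 \right)}} = \frac{- \frac{418}{501} + 295}{-473 + \sqrt{-1 - 1}} = \frac{147377}{501 \left(-473 + \sqrt{-2}\right)} = \frac{147377}{501 \left(-473 + i \sqrt{2}\right)}$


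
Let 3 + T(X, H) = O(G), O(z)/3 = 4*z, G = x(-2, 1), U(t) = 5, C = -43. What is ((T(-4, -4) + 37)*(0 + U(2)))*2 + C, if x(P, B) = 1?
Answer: 417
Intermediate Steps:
G = 1
O(z) = 12*z (O(z) = 3*(4*z) = 12*z)
T(X, H) = 9 (T(X, H) = -3 + 12*1 = -3 + 12 = 9)
((T(-4, -4) + 37)*(0 + U(2)))*2 + C = ((9 + 37)*(0 + 5))*2 - 43 = (46*5)*2 - 43 = 230*2 - 43 = 460 - 43 = 417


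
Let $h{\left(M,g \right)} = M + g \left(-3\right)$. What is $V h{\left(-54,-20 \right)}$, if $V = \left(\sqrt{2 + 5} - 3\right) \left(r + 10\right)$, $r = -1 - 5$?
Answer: $-72 + 24 \sqrt{7} \approx -8.502$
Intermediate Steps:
$r = -6$
$V = -12 + 4 \sqrt{7}$ ($V = \left(\sqrt{2 + 5} - 3\right) \left(-6 + 10\right) = \left(\sqrt{7} - 3\right) 4 = \left(-3 + \sqrt{7}\right) 4 = -12 + 4 \sqrt{7} \approx -1.417$)
$h{\left(M,g \right)} = M - 3 g$
$V h{\left(-54,-20 \right)} = \left(-12 + 4 \sqrt{7}\right) \left(-54 - -60\right) = \left(-12 + 4 \sqrt{7}\right) \left(-54 + 60\right) = \left(-12 + 4 \sqrt{7}\right) 6 = -72 + 24 \sqrt{7}$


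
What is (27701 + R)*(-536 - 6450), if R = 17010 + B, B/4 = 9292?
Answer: -572006694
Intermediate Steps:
B = 37168 (B = 4*9292 = 37168)
R = 54178 (R = 17010 + 37168 = 54178)
(27701 + R)*(-536 - 6450) = (27701 + 54178)*(-536 - 6450) = 81879*(-6986) = -572006694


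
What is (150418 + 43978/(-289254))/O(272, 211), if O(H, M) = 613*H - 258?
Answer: 21754482097/24077213706 ≈ 0.90353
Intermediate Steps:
O(H, M) = -258 + 613*H
(150418 + 43978/(-289254))/O(272, 211) = (150418 + 43978/(-289254))/(-258 + 613*272) = (150418 + 43978*(-1/289254))/(-258 + 166736) = (150418 - 21989/144627)/166478 = (21754482097/144627)*(1/166478) = 21754482097/24077213706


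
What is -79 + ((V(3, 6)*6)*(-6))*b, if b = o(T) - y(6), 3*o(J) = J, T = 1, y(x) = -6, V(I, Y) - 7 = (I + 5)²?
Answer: -16267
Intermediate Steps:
V(I, Y) = 7 + (5 + I)² (V(I, Y) = 7 + (I + 5)² = 7 + (5 + I)²)
o(J) = J/3
b = 19/3 (b = (⅓)*1 - 1*(-6) = ⅓ + 6 = 19/3 ≈ 6.3333)
-79 + ((V(3, 6)*6)*(-6))*b = -79 + (((7 + (5 + 3)²)*6)*(-6))*(19/3) = -79 + (((7 + 8²)*6)*(-6))*(19/3) = -79 + (((7 + 64)*6)*(-6))*(19/3) = -79 + ((71*6)*(-6))*(19/3) = -79 + (426*(-6))*(19/3) = -79 - 2556*19/3 = -79 - 16188 = -16267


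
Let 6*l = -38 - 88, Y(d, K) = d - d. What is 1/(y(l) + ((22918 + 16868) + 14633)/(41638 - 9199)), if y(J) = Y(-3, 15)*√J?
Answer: 32439/54419 ≈ 0.59610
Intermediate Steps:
Y(d, K) = 0
l = -21 (l = (-38 - 88)/6 = (⅙)*(-126) = -21)
y(J) = 0 (y(J) = 0*√J = 0)
1/(y(l) + ((22918 + 16868) + 14633)/(41638 - 9199)) = 1/(0 + ((22918 + 16868) + 14633)/(41638 - 9199)) = 1/(0 + (39786 + 14633)/32439) = 1/(0 + 54419*(1/32439)) = 1/(0 + 54419/32439) = 1/(54419/32439) = 32439/54419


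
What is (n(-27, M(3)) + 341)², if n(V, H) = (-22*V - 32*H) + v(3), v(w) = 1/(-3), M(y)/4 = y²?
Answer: 425104/9 ≈ 47234.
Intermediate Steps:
M(y) = 4*y²
v(w) = -⅓
n(V, H) = -⅓ - 32*H - 22*V (n(V, H) = (-22*V - 32*H) - ⅓ = (-32*H - 22*V) - ⅓ = -⅓ - 32*H - 22*V)
(n(-27, M(3)) + 341)² = ((-⅓ - 128*3² - 22*(-27)) + 341)² = ((-⅓ - 128*9 + 594) + 341)² = ((-⅓ - 32*36 + 594) + 341)² = ((-⅓ - 1152 + 594) + 341)² = (-1675/3 + 341)² = (-652/3)² = 425104/9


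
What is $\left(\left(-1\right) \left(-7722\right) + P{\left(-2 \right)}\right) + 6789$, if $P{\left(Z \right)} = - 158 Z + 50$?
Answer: $14877$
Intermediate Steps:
$P{\left(Z \right)} = 50 - 158 Z$
$\left(\left(-1\right) \left(-7722\right) + P{\left(-2 \right)}\right) + 6789 = \left(\left(-1\right) \left(-7722\right) + \left(50 - -316\right)\right) + 6789 = \left(7722 + \left(50 + 316\right)\right) + 6789 = \left(7722 + 366\right) + 6789 = 8088 + 6789 = 14877$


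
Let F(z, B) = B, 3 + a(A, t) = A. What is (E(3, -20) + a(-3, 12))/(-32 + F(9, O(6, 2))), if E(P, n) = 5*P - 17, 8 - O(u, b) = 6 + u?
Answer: 2/9 ≈ 0.22222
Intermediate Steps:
O(u, b) = 2 - u (O(u, b) = 8 - (6 + u) = 8 + (-6 - u) = 2 - u)
a(A, t) = -3 + A
E(P, n) = -17 + 5*P
(E(3, -20) + a(-3, 12))/(-32 + F(9, O(6, 2))) = ((-17 + 5*3) + (-3 - 3))/(-32 + (2 - 1*6)) = ((-17 + 15) - 6)/(-32 + (2 - 6)) = (-2 - 6)/(-32 - 4) = -8/(-36) = -8*(-1/36) = 2/9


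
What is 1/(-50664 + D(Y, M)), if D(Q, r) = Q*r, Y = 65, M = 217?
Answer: -1/36559 ≈ -2.7353e-5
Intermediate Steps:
1/(-50664 + D(Y, M)) = 1/(-50664 + 65*217) = 1/(-50664 + 14105) = 1/(-36559) = -1/36559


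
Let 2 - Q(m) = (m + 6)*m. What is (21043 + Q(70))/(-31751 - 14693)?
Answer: -925/2732 ≈ -0.33858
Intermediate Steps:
Q(m) = 2 - m*(6 + m) (Q(m) = 2 - (m + 6)*m = 2 - (6 + m)*m = 2 - m*(6 + m))
(21043 + Q(70))/(-31751 - 14693) = (21043 + (2 - 1*70**2 - 6*70))/(-31751 - 14693) = (21043 + (2 - 1*4900 - 420))/(-46444) = (21043 + (2 - 4900 - 420))*(-1/46444) = (21043 - 5318)*(-1/46444) = 15725*(-1/46444) = -925/2732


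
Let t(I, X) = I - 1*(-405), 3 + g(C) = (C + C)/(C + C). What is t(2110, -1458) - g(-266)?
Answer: 2517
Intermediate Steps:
g(C) = -2 (g(C) = -3 + (C + C)/(C + C) = -3 + (2*C)/((2*C)) = -3 + (2*C)*(1/(2*C)) = -3 + 1 = -2)
t(I, X) = 405 + I (t(I, X) = I + 405 = 405 + I)
t(2110, -1458) - g(-266) = (405 + 2110) - 1*(-2) = 2515 + 2 = 2517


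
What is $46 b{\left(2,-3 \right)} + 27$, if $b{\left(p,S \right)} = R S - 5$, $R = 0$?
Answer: $-203$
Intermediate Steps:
$b{\left(p,S \right)} = -5$ ($b{\left(p,S \right)} = 0 S - 5 = 0 - 5 = -5$)
$46 b{\left(2,-3 \right)} + 27 = 46 \left(-5\right) + 27 = -230 + 27 = -203$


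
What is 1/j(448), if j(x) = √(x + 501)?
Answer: √949/949 ≈ 0.032461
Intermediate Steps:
j(x) = √(501 + x)
1/j(448) = 1/(√(501 + 448)) = 1/(√949) = √949/949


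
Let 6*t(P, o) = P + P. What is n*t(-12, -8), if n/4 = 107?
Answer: -1712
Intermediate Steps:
n = 428 (n = 4*107 = 428)
t(P, o) = P/3 (t(P, o) = (P + P)/6 = (2*P)/6 = P/3)
n*t(-12, -8) = 428*((⅓)*(-12)) = 428*(-4) = -1712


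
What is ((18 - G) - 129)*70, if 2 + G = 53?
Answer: -11340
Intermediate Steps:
G = 51 (G = -2 + 53 = 51)
((18 - G) - 129)*70 = ((18 - 1*51) - 129)*70 = ((18 - 51) - 129)*70 = (-33 - 129)*70 = -162*70 = -11340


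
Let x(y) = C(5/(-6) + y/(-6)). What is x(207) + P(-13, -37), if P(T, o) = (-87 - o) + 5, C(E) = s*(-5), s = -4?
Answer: -25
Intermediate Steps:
C(E) = 20 (C(E) = -4*(-5) = 20)
x(y) = 20
P(T, o) = -82 - o
x(207) + P(-13, -37) = 20 + (-82 - 1*(-37)) = 20 + (-82 + 37) = 20 - 45 = -25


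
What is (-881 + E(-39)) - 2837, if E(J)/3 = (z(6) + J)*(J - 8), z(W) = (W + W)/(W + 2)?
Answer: 3139/2 ≈ 1569.5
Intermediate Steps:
z(W) = 2*W/(2 + W) (z(W) = (2*W)/(2 + W) = 2*W/(2 + W))
E(J) = 3*(-8 + J)*(3/2 + J) (E(J) = 3*((2*6/(2 + 6) + J)*(J - 8)) = 3*((2*6/8 + J)*(-8 + J)) = 3*((2*6*(⅛) + J)*(-8 + J)) = 3*((3/2 + J)*(-8 + J)) = 3*((-8 + J)*(3/2 + J)) = 3*(-8 + J)*(3/2 + J))
(-881 + E(-39)) - 2837 = (-881 + (-36 + 3*(-39)² - 39/2*(-39))) - 2837 = (-881 + (-36 + 3*1521 + 1521/2)) - 2837 = (-881 + (-36 + 4563 + 1521/2)) - 2837 = (-881 + 10575/2) - 2837 = 8813/2 - 2837 = 3139/2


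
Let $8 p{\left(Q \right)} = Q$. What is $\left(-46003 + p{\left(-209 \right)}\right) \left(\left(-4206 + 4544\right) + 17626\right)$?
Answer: $- \frac{1653734403}{2} \approx -8.2687 \cdot 10^{8}$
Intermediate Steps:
$p{\left(Q \right)} = \frac{Q}{8}$
$\left(-46003 + p{\left(-209 \right)}\right) \left(\left(-4206 + 4544\right) + 17626\right) = \left(-46003 + \frac{1}{8} \left(-209\right)\right) \left(\left(-4206 + 4544\right) + 17626\right) = \left(-46003 - \frac{209}{8}\right) \left(338 + 17626\right) = \left(- \frac{368233}{8}\right) 17964 = - \frac{1653734403}{2}$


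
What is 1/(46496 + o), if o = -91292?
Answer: -1/44796 ≈ -2.2323e-5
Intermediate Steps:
1/(46496 + o) = 1/(46496 - 91292) = 1/(-44796) = -1/44796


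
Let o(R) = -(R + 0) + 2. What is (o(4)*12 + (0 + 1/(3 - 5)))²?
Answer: 2401/4 ≈ 600.25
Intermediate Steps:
o(R) = 2 - R (o(R) = -R + 2 = 2 - R)
(o(4)*12 + (0 + 1/(3 - 5)))² = ((2 - 1*4)*12 + (0 + 1/(3 - 5)))² = ((2 - 4)*12 + (0 + 1/(-2)))² = (-2*12 + (0 + 1*(-½)))² = (-24 + (0 - ½))² = (-24 - ½)² = (-49/2)² = 2401/4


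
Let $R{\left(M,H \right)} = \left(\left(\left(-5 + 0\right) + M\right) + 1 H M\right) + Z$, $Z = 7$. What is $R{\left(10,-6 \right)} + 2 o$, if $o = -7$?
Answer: $-62$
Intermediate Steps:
$R{\left(M,H \right)} = 2 + M + H M$ ($R{\left(M,H \right)} = \left(\left(\left(-5 + 0\right) + M\right) + 1 H M\right) + 7 = \left(\left(-5 + M\right) + H M\right) + 7 = \left(-5 + M + H M\right) + 7 = 2 + M + H M$)
$R{\left(10,-6 \right)} + 2 o = \left(2 + 10 - 60\right) + 2 \left(-7\right) = \left(2 + 10 - 60\right) - 14 = -48 - 14 = -62$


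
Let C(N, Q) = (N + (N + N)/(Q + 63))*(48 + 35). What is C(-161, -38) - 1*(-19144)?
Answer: 117799/25 ≈ 4712.0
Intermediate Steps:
C(N, Q) = 83*N + 166*N/(63 + Q) (C(N, Q) = (N + (2*N)/(63 + Q))*83 = (N + 2*N/(63 + Q))*83 = 83*N + 166*N/(63 + Q))
C(-161, -38) - 1*(-19144) = 83*(-161)*(65 - 38)/(63 - 38) - 1*(-19144) = 83*(-161)*27/25 + 19144 = 83*(-161)*(1/25)*27 + 19144 = -360801/25 + 19144 = 117799/25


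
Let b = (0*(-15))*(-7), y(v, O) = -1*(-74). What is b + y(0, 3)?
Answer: 74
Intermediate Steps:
y(v, O) = 74
b = 0 (b = 0*(-7) = 0)
b + y(0, 3) = 0 + 74 = 74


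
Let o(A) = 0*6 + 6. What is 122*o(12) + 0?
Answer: 732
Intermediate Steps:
o(A) = 6 (o(A) = 0 + 6 = 6)
122*o(12) + 0 = 122*6 + 0 = 732 + 0 = 732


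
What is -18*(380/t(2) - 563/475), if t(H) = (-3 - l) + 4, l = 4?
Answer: 1093134/475 ≈ 2301.3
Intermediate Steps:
t(H) = -3 (t(H) = (-3 - 1*4) + 4 = (-3 - 4) + 4 = -7 + 4 = -3)
-18*(380/t(2) - 563/475) = -18*(380/(-3) - 563/475) = -18*(380*(-⅓) - 563*1/475) = -18*(-380/3 - 563/475) = -18*(-182189/1425) = 1093134/475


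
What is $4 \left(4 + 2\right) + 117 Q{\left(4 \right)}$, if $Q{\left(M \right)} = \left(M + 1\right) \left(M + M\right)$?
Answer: $4704$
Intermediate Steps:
$Q{\left(M \right)} = 2 M \left(1 + M\right)$ ($Q{\left(M \right)} = \left(1 + M\right) 2 M = 2 M \left(1 + M\right)$)
$4 \left(4 + 2\right) + 117 Q{\left(4 \right)} = 4 \left(4 + 2\right) + 117 \cdot 2 \cdot 4 \left(1 + 4\right) = 4 \cdot 6 + 117 \cdot 2 \cdot 4 \cdot 5 = 24 + 117 \cdot 40 = 24 + 4680 = 4704$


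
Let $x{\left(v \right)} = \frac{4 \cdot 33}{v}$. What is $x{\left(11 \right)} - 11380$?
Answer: $-11368$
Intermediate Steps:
$x{\left(v \right)} = \frac{132}{v}$
$x{\left(11 \right)} - 11380 = \frac{132}{11} - 11380 = 132 \cdot \frac{1}{11} - 11380 = 12 - 11380 = -11368$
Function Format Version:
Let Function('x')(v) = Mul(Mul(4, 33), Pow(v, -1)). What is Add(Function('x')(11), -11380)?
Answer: -11368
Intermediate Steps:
Function('x')(v) = Mul(132, Pow(v, -1))
Add(Function('x')(11), -11380) = Add(Mul(132, Pow(11, -1)), -11380) = Add(Mul(132, Rational(1, 11)), -11380) = Add(12, -11380) = -11368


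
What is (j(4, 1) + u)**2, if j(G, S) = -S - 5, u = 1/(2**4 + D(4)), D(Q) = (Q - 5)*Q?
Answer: 5041/144 ≈ 35.007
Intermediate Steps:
D(Q) = Q*(-5 + Q) (D(Q) = (-5 + Q)*Q = Q*(-5 + Q))
u = 1/12 (u = 1/(2**4 + 4*(-5 + 4)) = 1/(16 + 4*(-1)) = 1/(16 - 4) = 1/12 ≈ 0.083333)
j(G, S) = -5 - S
(j(4, 1) + u)**2 = ((-5 - 1*1) + 1/12)**2 = ((-5 - 1) + 1/12)**2 = (-6 + 1/12)**2 = (-71/12)**2 = 5041/144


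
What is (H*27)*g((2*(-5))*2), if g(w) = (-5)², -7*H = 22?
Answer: -14850/7 ≈ -2121.4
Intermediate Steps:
H = -22/7 (H = -⅐*22 = -22/7 ≈ -3.1429)
g(w) = 25
(H*27)*g((2*(-5))*2) = -22/7*27*25 = -594/7*25 = -14850/7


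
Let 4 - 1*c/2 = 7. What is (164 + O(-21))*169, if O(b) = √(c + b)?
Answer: 27716 + 507*I*√3 ≈ 27716.0 + 878.15*I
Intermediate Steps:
c = -6 (c = 8 - 2*7 = 8 - 14 = -6)
O(b) = √(-6 + b)
(164 + O(-21))*169 = (164 + √(-6 - 21))*169 = (164 + √(-27))*169 = (164 + 3*I*√3)*169 = 27716 + 507*I*√3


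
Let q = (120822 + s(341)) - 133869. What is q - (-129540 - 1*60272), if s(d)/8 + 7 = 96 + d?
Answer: 180205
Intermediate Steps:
s(d) = 712 + 8*d (s(d) = -56 + 8*(96 + d) = -56 + (768 + 8*d) = 712 + 8*d)
q = -9607 (q = (120822 + (712 + 8*341)) - 133869 = (120822 + (712 + 2728)) - 133869 = (120822 + 3440) - 133869 = 124262 - 133869 = -9607)
q - (-129540 - 1*60272) = -9607 - (-129540 - 1*60272) = -9607 - (-129540 - 60272) = -9607 - 1*(-189812) = -9607 + 189812 = 180205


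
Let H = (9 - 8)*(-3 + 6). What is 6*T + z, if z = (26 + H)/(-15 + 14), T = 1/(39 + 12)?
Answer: -491/17 ≈ -28.882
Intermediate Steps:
T = 1/51 ≈ 0.019608
H = 3 (H = 1*3 = 3)
z = -29 (z = (26 + 3)/(-15 + 14) = 29/(-1) = 29*(-1) = -29)
6*T + z = 6*(1/51) - 29 = 2/17 - 29 = -491/17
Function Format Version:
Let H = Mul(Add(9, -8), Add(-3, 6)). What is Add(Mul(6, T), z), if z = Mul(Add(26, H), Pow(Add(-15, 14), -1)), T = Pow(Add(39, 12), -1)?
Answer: Rational(-491, 17) ≈ -28.882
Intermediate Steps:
T = Rational(1, 51) (T = Pow(51, -1) = Rational(1, 51) ≈ 0.019608)
H = 3 (H = Mul(1, 3) = 3)
z = -29 (z = Mul(Add(26, 3), Pow(Add(-15, 14), -1)) = Mul(29, Pow(-1, -1)) = Mul(29, -1) = -29)
Add(Mul(6, T), z) = Add(Mul(6, Rational(1, 51)), -29) = Add(Rational(2, 17), -29) = Rational(-491, 17)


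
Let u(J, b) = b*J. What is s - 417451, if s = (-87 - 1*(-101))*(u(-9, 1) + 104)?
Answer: -416121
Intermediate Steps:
u(J, b) = J*b
s = 1330 (s = (-87 - 1*(-101))*(-9*1 + 104) = (-87 + 101)*(-9 + 104) = 14*95 = 1330)
s - 417451 = 1330 - 417451 = -416121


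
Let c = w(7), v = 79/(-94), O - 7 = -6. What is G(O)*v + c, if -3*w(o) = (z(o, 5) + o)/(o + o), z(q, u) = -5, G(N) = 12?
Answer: -10001/987 ≈ -10.133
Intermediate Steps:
O = 1 (O = 7 - 6 = 1)
w(o) = -(-5 + o)/(6*o) (w(o) = -(-5 + o)/(3*(o + o)) = -(-5 + o)/(3*(2*o)) = -(-5 + o)*1/(2*o)/3 = -(-5 + o)/(6*o))
v = -79/94 (v = 79*(-1/94) = -79/94 ≈ -0.84043)
c = -1/21 (c = (⅙)*(5 - 1*7)/7 = (⅙)*(⅐)*(5 - 7) = (⅙)*(⅐)*(-2) = -1/21 ≈ -0.047619)
G(O)*v + c = 12*(-79/94) - 1/21 = -474/47 - 1/21 = -10001/987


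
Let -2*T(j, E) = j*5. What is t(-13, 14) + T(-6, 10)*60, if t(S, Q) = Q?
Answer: 914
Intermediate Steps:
T(j, E) = -5*j/2 (T(j, E) = -j*5/2 = -5*j/2)
t(-13, 14) + T(-6, 10)*60 = 14 - 5/2*(-6)*60 = 14 + 15*60 = 14 + 900 = 914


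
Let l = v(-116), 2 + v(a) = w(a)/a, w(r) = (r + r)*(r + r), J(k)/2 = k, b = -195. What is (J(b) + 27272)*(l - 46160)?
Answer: -1253400132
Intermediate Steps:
J(k) = 2*k
w(r) = 4*r**2 (w(r) = (2*r)*(2*r) = 4*r**2)
v(a) = -2 + 4*a (v(a) = -2 + (4*a**2)/a = -2 + 4*a)
l = -466 (l = -2 + 4*(-116) = -2 - 464 = -466)
(J(b) + 27272)*(l - 46160) = (2*(-195) + 27272)*(-466 - 46160) = (-390 + 27272)*(-46626) = 26882*(-46626) = -1253400132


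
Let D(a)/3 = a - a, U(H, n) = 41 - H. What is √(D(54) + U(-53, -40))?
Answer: √94 ≈ 9.6954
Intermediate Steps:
D(a) = 0 (D(a) = 3*(a - a) = 3*0 = 0)
√(D(54) + U(-53, -40)) = √(0 + (41 - 1*(-53))) = √(0 + (41 + 53)) = √(0 + 94) = √94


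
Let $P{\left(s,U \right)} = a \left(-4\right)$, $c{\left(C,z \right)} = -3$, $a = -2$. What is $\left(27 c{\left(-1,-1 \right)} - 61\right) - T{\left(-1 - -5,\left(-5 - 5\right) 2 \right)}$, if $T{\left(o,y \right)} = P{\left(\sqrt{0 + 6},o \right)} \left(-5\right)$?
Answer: $-102$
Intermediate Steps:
$P{\left(s,U \right)} = 8$ ($P{\left(s,U \right)} = \left(-2\right) \left(-4\right) = 8$)
$T{\left(o,y \right)} = -40$ ($T{\left(o,y \right)} = 8 \left(-5\right) = -40$)
$\left(27 c{\left(-1,-1 \right)} - 61\right) - T{\left(-1 - -5,\left(-5 - 5\right) 2 \right)} = \left(27 \left(-3\right) - 61\right) - -40 = \left(-81 - 61\right) + 40 = -142 + 40 = -102$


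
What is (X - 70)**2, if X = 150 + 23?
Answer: 10609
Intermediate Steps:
X = 173
(X - 70)**2 = (173 - 70)**2 = 103**2 = 10609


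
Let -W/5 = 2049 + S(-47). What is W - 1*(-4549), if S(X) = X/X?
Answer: -5701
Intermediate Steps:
S(X) = 1
W = -10250 (W = -5*(2049 + 1) = -5*2050 = -10250)
W - 1*(-4549) = -10250 - 1*(-4549) = -10250 + 4549 = -5701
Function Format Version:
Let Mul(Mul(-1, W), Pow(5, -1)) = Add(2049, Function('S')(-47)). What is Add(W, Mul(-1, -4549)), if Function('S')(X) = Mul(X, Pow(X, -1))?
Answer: -5701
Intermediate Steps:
Function('S')(X) = 1
W = -10250 (W = Mul(-5, Add(2049, 1)) = Mul(-5, 2050) = -10250)
Add(W, Mul(-1, -4549)) = Add(-10250, Mul(-1, -4549)) = Add(-10250, 4549) = -5701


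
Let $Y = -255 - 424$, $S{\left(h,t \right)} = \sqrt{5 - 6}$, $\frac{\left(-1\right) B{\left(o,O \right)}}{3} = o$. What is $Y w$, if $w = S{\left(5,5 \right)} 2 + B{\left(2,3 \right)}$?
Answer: $4074 - 1358 i \approx 4074.0 - 1358.0 i$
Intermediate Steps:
$B{\left(o,O \right)} = - 3 o$
$S{\left(h,t \right)} = i$ ($S{\left(h,t \right)} = \sqrt{5 - 6} = \sqrt{-1} = i$)
$Y = -679$ ($Y = -255 - 424 = -679$)
$w = -6 + 2 i$ ($w = i 2 - 6 = 2 i - 6 = -6 + 2 i \approx -6.0 + 2.0 i$)
$Y w = - 679 \left(-6 + 2 i\right) = 4074 - 1358 i$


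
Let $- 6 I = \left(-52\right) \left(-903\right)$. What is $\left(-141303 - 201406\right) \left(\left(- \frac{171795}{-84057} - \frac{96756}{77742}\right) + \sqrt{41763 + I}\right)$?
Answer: $- \frac{99436403243599}{363042183} - 342709 \sqrt{33937} \approx -6.3408 \cdot 10^{7}$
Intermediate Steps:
$I = -7826$ ($I = - \frac{\left(-52\right) \left(-903\right)}{6} = \left(- \frac{1}{6}\right) 46956 = -7826$)
$\left(-141303 - 201406\right) \left(\left(- \frac{171795}{-84057} - \frac{96756}{77742}\right) + \sqrt{41763 + I}\right) = \left(-141303 - 201406\right) \left(\left(- \frac{171795}{-84057} - \frac{96756}{77742}\right) + \sqrt{41763 - 7826}\right) = - 342709 \left(\left(\left(-171795\right) \left(- \frac{1}{84057}\right) - \frac{16126}{12957}\right) + \sqrt{33937}\right) = - 342709 \left(\left(\frac{57265}{28019} - \frac{16126}{12957}\right) + \sqrt{33937}\right) = - 342709 \left(\frac{290148211}{363042183} + \sqrt{33937}\right) = - \frac{99436403243599}{363042183} - 342709 \sqrt{33937}$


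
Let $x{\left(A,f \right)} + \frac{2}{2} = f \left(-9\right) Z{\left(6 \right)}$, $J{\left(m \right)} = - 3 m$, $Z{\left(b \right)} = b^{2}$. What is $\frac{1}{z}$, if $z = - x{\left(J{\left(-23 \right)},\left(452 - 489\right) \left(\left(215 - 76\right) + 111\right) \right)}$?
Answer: $- \frac{1}{2996999} \approx -3.3367 \cdot 10^{-7}$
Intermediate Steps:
$x{\left(A,f \right)} = -1 - 324 f$ ($x{\left(A,f \right)} = -1 + f \left(-9\right) 6^{2} = -1 + - 9 f 36 = -1 - 324 f$)
$z = -2996999$ ($z = - (-1 - 324 \left(452 - 489\right) \left(\left(215 - 76\right) + 111\right)) = - (-1 - 324 \left(- 37 \left(\left(215 - 76\right) + 111\right)\right)) = - (-1 - 324 \left(- 37 \left(139 + 111\right)\right)) = - (-1 - 324 \left(\left(-37\right) 250\right)) = - (-1 - -2997000) = - (-1 + 2997000) = \left(-1\right) 2996999 = -2996999$)
$\frac{1}{z} = \frac{1}{-2996999} = - \frac{1}{2996999}$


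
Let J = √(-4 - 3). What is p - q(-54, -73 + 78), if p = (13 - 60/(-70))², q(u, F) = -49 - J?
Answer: 11810/49 + I*√7 ≈ 241.02 + 2.6458*I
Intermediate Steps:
J = I*√7 (J = √(-7) = I*√7 ≈ 2.6458*I)
q(u, F) = -49 - I*√7
p = 9409/49 (p = (13 - 60*(-1/70))² = (13 + 6/7)² = (97/7)² = 9409/49 ≈ 192.02)
p - q(-54, -73 + 78) = 9409/49 - (-49 - I*√7) = 9409/49 + (49 + I*√7) = 11810/49 + I*√7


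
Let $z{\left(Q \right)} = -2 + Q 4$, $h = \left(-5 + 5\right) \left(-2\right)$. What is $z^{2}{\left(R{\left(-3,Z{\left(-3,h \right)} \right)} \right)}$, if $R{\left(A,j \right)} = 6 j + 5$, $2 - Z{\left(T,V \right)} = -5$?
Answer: $34596$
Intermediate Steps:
$h = 0$ ($h = 0 \left(-2\right) = 0$)
$Z{\left(T,V \right)} = 7$ ($Z{\left(T,V \right)} = 2 - -5 = 2 + 5 = 7$)
$R{\left(A,j \right)} = 5 + 6 j$
$z{\left(Q \right)} = -2 + 4 Q$
$z^{2}{\left(R{\left(-3,Z{\left(-3,h \right)} \right)} \right)} = \left(-2 + 4 \left(5 + 6 \cdot 7\right)\right)^{2} = \left(-2 + 4 \left(5 + 42\right)\right)^{2} = \left(-2 + 4 \cdot 47\right)^{2} = \left(-2 + 188\right)^{2} = 186^{2} = 34596$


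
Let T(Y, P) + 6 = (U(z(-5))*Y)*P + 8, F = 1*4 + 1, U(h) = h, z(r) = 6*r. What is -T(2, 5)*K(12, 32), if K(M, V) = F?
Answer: 1490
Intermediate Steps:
F = 5 (F = 4 + 1 = 5)
K(M, V) = 5
T(Y, P) = 2 - 30*P*Y (T(Y, P) = -6 + (((6*(-5))*Y)*P + 8) = -6 + ((-30*Y)*P + 8) = -6 + (-30*P*Y + 8) = -6 + (8 - 30*P*Y) = 2 - 30*P*Y)
-T(2, 5)*K(12, 32) = -(2 - 30*5*2)*5 = -(2 - 300)*5 = -(-298)*5 = -1*(-1490) = 1490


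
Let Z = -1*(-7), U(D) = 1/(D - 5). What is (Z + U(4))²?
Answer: 36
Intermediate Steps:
U(D) = 1/(-5 + D)
Z = 7
(Z + U(4))² = (7 + 1/(-5 + 4))² = (7 + 1/(-1))² = (7 - 1)² = 6² = 36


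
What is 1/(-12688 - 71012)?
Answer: -1/83700 ≈ -1.1947e-5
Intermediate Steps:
1/(-12688 - 71012) = 1/(-83700) = -1/83700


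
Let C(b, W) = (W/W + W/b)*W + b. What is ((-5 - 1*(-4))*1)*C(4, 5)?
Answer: -61/4 ≈ -15.250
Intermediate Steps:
C(b, W) = b + W*(1 + W/b) (C(b, W) = (1 + W/b)*W + b = W*(1 + W/b) + b = b + W*(1 + W/b))
((-5 - 1*(-4))*1)*C(4, 5) = ((-5 - 1*(-4))*1)*(5 + 4 + 5²/4) = ((-5 + 4)*1)*(5 + 4 + 25*(¼)) = (-1*1)*(5 + 4 + 25/4) = -1*61/4 = -61/4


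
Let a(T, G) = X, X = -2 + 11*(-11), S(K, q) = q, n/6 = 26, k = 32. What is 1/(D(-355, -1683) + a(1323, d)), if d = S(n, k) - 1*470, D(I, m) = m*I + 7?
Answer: 1/597349 ≈ 1.6741e-6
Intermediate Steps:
n = 156 (n = 6*26 = 156)
D(I, m) = 7 + I*m (D(I, m) = I*m + 7 = 7 + I*m)
d = -438 (d = 32 - 1*470 = 32 - 470 = -438)
X = -123 (X = -2 - 121 = -123)
a(T, G) = -123
1/(D(-355, -1683) + a(1323, d)) = 1/((7 - 355*(-1683)) - 123) = 1/((7 + 597465) - 123) = 1/(597472 - 123) = 1/597349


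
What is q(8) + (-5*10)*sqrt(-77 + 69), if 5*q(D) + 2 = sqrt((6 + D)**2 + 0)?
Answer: 12/5 - 100*I*sqrt(2) ≈ 2.4 - 141.42*I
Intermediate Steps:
q(D) = -2/5 + sqrt((6 + D)**2)/5 (q(D) = -2/5 + sqrt((6 + D)**2 + 0)/5 = -2/5 + sqrt((6 + D)**2)/5)
q(8) + (-5*10)*sqrt(-77 + 69) = (-2/5 + sqrt((6 + 8)**2)/5) + (-5*10)*sqrt(-77 + 69) = (-2/5 + sqrt(14**2)/5) - 100*I*sqrt(2) = (-2/5 + sqrt(196)/5) - 100*I*sqrt(2) = (-2/5 + (1/5)*14) - 100*I*sqrt(2) = (-2/5 + 14/5) - 100*I*sqrt(2) = 12/5 - 100*I*sqrt(2)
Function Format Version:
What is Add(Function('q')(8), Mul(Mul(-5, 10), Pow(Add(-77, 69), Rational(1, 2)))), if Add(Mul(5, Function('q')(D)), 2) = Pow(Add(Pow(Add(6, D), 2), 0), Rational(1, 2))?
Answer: Add(Rational(12, 5), Mul(-100, I, Pow(2, Rational(1, 2)))) ≈ Add(2.4000, Mul(-141.42, I))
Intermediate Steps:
Function('q')(D) = Add(Rational(-2, 5), Mul(Rational(1, 5), Pow(Pow(Add(6, D), 2), Rational(1, 2)))) (Function('q')(D) = Add(Rational(-2, 5), Mul(Rational(1, 5), Pow(Add(Pow(Add(6, D), 2), 0), Rational(1, 2)))) = Add(Rational(-2, 5), Mul(Rational(1, 5), Pow(Pow(Add(6, D), 2), Rational(1, 2)))))
Add(Function('q')(8), Mul(Mul(-5, 10), Pow(Add(-77, 69), Rational(1, 2)))) = Add(Add(Rational(-2, 5), Mul(Rational(1, 5), Pow(Pow(Add(6, 8), 2), Rational(1, 2)))), Mul(Mul(-5, 10), Pow(Add(-77, 69), Rational(1, 2)))) = Add(Add(Rational(-2, 5), Mul(Rational(1, 5), Pow(Pow(14, 2), Rational(1, 2)))), Mul(-50, Pow(-8, Rational(1, 2)))) = Add(Add(Rational(-2, 5), Mul(Rational(1, 5), Pow(196, Rational(1, 2)))), Mul(-50, Mul(2, I, Pow(2, Rational(1, 2))))) = Add(Add(Rational(-2, 5), Mul(Rational(1, 5), 14)), Mul(-100, I, Pow(2, Rational(1, 2)))) = Add(Add(Rational(-2, 5), Rational(14, 5)), Mul(-100, I, Pow(2, Rational(1, 2)))) = Add(Rational(12, 5), Mul(-100, I, Pow(2, Rational(1, 2))))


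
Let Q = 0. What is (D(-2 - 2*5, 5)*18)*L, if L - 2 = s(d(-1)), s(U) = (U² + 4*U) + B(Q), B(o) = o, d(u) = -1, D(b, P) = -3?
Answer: 54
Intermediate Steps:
s(U) = U² + 4*U (s(U) = (U² + 4*U) + 0 = U² + 4*U)
L = -1 (L = 2 - (4 - 1) = 2 - 1*3 = 2 - 3 = -1)
(D(-2 - 2*5, 5)*18)*L = -3*18*(-1) = -54*(-1) = 54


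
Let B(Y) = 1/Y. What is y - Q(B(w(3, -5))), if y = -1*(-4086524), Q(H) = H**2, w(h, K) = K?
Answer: 102163099/25 ≈ 4.0865e+6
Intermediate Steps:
y = 4086524
y - Q(B(w(3, -5))) = 4086524 - (1/(-5))**2 = 4086524 - (-1/5)**2 = 4086524 - 1*1/25 = 4086524 - 1/25 = 102163099/25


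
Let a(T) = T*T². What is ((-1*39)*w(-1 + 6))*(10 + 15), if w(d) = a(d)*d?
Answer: -609375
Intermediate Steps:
a(T) = T³
w(d) = d⁴ (w(d) = d³*d = d⁴)
((-1*39)*w(-1 + 6))*(10 + 15) = ((-1*39)*(-1 + 6)⁴)*(10 + 15) = -39*5⁴*25 = -39*625*25 = -24375*25 = -609375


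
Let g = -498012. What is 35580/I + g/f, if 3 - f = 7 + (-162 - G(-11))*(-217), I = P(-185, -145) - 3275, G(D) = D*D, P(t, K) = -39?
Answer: -267366966/101764655 ≈ -2.6273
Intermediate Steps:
G(D) = D**2
I = -3314 (I = -39 - 3275 = -3314)
f = -61415 (f = 3 - (7 + (-162 - 1*(-11)**2)*(-217)) = 3 - (7 + (-162 - 1*121)*(-217)) = 3 - (7 + (-162 - 121)*(-217)) = 3 - (7 - 283*(-217)) = 3 - (7 + 61411) = 3 - 1*61418 = 3 - 61418 = -61415)
35580/I + g/f = 35580/(-3314) - 498012/(-61415) = 35580*(-1/3314) - 498012*(-1/61415) = -17790/1657 + 498012/61415 = -267366966/101764655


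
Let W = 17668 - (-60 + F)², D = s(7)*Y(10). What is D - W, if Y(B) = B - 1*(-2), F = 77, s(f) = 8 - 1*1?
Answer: -17295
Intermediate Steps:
s(f) = 7 (s(f) = 8 - 1 = 7)
Y(B) = 2 + B (Y(B) = B + 2 = 2 + B)
D = 84 (D = 7*(2 + 10) = 7*12 = 84)
W = 17379 (W = 17668 - (-60 + 77)² = 17668 - 1*17² = 17668 - 1*289 = 17668 - 289 = 17379)
D - W = 84 - 1*17379 = 84 - 17379 = -17295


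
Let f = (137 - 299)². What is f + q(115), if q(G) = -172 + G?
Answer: 26187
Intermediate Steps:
f = 26244 (f = (-162)² = 26244)
f + q(115) = 26244 + (-172 + 115) = 26244 - 57 = 26187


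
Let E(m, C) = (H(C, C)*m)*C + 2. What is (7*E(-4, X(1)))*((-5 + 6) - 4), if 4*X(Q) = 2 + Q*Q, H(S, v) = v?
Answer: 21/4 ≈ 5.2500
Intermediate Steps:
X(Q) = 1/2 + Q**2/4 (X(Q) = (2 + Q*Q)/4 = (2 + Q**2)/4 = 1/2 + Q**2/4)
E(m, C) = 2 + m*C**2 (E(m, C) = (C*m)*C + 2 = m*C**2 + 2 = 2 + m*C**2)
(7*E(-4, X(1)))*((-5 + 6) - 4) = (7*(2 - 4*(1/2 + (1/4)*1**2)**2))*((-5 + 6) - 4) = (7*(2 - 4*(1/2 + (1/4)*1)**2))*(1 - 4) = (7*(2 - 4*(1/2 + 1/4)**2))*(-3) = (7*(2 - 4*(3/4)**2))*(-3) = (7*(2 - 4*9/16))*(-3) = (7*(2 - 9/4))*(-3) = (7*(-1/4))*(-3) = -7/4*(-3) = 21/4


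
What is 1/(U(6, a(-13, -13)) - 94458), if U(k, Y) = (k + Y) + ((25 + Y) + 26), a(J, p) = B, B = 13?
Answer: -1/94375 ≈ -1.0596e-5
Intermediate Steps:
a(J, p) = 13
U(k, Y) = 51 + k + 2*Y (U(k, Y) = (Y + k) + (51 + Y) = 51 + k + 2*Y)
1/(U(6, a(-13, -13)) - 94458) = 1/((51 + 6 + 2*13) - 94458) = 1/((51 + 6 + 26) - 94458) = 1/(83 - 94458) = 1/(-94375) = -1/94375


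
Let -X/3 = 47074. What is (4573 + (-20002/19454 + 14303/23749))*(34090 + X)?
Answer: -826006832670196/1686179 ≈ -4.8987e+8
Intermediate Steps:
X = -141222 (X = -3*47074 = -141222)
(4573 + (-20002/19454 + 14303/23749))*(34090 + X) = (4573 + (-20002/19454 + 14303/23749))*(34090 - 141222) = (4573 + (-20002*1/19454 + 14303*(1/23749)))*(-107132) = (4573 + (-73/71 + 14303/23749))*(-107132) = (4573 - 718164/1686179)*(-107132) = (7710178403/1686179)*(-107132) = -826006832670196/1686179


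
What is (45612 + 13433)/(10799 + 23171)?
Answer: 11809/6794 ≈ 1.7382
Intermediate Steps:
(45612 + 13433)/(10799 + 23171) = 59045/33970 = 59045*(1/33970) = 11809/6794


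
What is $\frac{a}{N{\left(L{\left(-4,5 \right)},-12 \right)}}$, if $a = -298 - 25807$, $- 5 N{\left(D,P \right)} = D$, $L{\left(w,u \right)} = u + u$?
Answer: $\frac{26105}{2} \approx 13053.0$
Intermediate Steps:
$L{\left(w,u \right)} = 2 u$
$N{\left(D,P \right)} = - \frac{D}{5}$
$a = -26105$ ($a = -298 - 25807 = -26105$)
$\frac{a}{N{\left(L{\left(-4,5 \right)},-12 \right)}} = - \frac{26105}{\left(- \frac{1}{5}\right) 2 \cdot 5} = - \frac{26105}{\left(- \frac{1}{5}\right) 10} = - \frac{26105}{-2} = \left(-26105\right) \left(- \frac{1}{2}\right) = \frac{26105}{2}$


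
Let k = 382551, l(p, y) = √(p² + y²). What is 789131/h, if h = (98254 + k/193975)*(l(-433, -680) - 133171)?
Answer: -2912101351383425/48284760792725148536 - 21867383675*√649889/48284760792725148536 ≈ -6.0676e-5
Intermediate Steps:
h = -2538133016309371/193975 + 19059202201*√649889/193975 (h = (98254 + 382551/193975)*(√((-433)² + (-680)²) - 133171) = (98254 + 382551*(1/193975))*(√(187489 + 462400) - 133171) = (98254 + 382551/193975)*(√649889 - 133171) = 19059202201*(-133171 + √649889)/193975 = -2538133016309371/193975 + 19059202201*√649889/193975 ≈ -1.3006e+10)
789131/h = 789131/(-2538133016309371/193975 + 19059202201*√649889/193975)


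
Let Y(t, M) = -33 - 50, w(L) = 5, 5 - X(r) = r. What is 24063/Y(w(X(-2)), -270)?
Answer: -24063/83 ≈ -289.92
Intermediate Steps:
X(r) = 5 - r
Y(t, M) = -83
24063/Y(w(X(-2)), -270) = 24063/(-83) = 24063*(-1/83) = -24063/83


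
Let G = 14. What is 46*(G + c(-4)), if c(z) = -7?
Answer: 322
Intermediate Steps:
46*(G + c(-4)) = 46*(14 - 7) = 46*7 = 322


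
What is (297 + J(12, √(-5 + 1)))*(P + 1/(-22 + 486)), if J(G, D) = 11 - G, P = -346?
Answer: -5940091/58 ≈ -1.0242e+5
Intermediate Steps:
(297 + J(12, √(-5 + 1)))*(P + 1/(-22 + 486)) = (297 + (11 - 1*12))*(-346 + 1/(-22 + 486)) = (297 + (11 - 12))*(-346 + 1/464) = (297 - 1)*(-346 + 1/464) = 296*(-160543/464) = -5940091/58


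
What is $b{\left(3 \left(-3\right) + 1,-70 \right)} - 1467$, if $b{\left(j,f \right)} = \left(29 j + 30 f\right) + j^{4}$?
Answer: $297$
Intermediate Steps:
$b{\left(j,f \right)} = j^{4} + 29 j + 30 f$
$b{\left(3 \left(-3\right) + 1,-70 \right)} - 1467 = \left(\left(3 \left(-3\right) + 1\right)^{4} + 29 \left(3 \left(-3\right) + 1\right) + 30 \left(-70\right)\right) - 1467 = \left(\left(-9 + 1\right)^{4} + 29 \left(-9 + 1\right) - 2100\right) - 1467 = \left(\left(-8\right)^{4} + 29 \left(-8\right) - 2100\right) - 1467 = \left(4096 - 232 - 2100\right) - 1467 = 1764 - 1467 = 297$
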